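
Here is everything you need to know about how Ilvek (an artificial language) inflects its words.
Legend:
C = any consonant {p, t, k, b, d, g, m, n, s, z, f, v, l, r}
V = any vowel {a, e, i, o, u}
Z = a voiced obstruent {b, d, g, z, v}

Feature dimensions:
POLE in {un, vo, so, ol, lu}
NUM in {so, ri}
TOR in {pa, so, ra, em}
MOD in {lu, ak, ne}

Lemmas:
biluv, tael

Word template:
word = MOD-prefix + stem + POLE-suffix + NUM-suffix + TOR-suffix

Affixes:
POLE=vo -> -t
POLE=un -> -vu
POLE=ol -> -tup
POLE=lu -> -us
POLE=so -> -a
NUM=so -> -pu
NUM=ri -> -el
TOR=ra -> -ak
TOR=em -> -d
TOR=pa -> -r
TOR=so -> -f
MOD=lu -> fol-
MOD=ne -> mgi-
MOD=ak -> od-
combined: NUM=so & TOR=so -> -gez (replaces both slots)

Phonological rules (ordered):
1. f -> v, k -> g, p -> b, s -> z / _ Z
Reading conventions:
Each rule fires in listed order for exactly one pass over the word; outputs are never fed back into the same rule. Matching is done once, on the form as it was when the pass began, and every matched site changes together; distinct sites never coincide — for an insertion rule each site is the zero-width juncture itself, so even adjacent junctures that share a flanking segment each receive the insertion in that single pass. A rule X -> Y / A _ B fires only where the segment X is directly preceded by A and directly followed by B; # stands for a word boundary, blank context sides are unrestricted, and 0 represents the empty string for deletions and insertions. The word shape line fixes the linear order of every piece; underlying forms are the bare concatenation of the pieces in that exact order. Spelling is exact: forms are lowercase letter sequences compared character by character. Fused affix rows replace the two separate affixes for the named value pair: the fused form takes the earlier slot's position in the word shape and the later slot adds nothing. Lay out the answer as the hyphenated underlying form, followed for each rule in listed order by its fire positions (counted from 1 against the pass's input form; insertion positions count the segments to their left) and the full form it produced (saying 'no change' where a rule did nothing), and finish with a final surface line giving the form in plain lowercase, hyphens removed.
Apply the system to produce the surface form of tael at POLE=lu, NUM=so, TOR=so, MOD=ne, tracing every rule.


underlying: mgi-tael-us-gez
1. f -> v, k -> g, p -> b, s -> z / _ Z: fires at position(s) 9: mgitaeluzgez
surface: mgitaeluzgez


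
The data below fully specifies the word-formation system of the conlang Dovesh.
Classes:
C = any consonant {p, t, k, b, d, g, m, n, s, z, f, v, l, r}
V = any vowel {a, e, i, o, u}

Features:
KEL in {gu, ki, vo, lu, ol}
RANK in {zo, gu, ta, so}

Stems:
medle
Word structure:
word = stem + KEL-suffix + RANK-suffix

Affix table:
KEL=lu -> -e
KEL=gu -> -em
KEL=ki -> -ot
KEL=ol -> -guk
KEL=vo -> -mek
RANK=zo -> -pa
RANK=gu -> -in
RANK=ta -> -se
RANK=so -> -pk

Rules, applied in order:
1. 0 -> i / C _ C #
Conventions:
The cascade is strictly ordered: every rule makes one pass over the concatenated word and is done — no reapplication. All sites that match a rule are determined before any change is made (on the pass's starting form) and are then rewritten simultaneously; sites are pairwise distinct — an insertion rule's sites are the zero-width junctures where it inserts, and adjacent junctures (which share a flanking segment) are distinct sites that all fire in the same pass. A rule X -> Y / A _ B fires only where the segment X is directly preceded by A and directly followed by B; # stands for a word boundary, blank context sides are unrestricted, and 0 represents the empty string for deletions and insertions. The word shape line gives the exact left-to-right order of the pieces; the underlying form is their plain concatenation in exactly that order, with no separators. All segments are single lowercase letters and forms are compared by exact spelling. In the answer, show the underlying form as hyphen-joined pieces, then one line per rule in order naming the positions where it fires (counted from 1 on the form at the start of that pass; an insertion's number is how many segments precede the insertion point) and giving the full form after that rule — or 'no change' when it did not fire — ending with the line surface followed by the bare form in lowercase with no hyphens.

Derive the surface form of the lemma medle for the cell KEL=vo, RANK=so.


underlying: medle-mek-pk
1. 0 -> i / C _ C #: inserts after position(s) 9: medlemekpik
surface: medlemekpik


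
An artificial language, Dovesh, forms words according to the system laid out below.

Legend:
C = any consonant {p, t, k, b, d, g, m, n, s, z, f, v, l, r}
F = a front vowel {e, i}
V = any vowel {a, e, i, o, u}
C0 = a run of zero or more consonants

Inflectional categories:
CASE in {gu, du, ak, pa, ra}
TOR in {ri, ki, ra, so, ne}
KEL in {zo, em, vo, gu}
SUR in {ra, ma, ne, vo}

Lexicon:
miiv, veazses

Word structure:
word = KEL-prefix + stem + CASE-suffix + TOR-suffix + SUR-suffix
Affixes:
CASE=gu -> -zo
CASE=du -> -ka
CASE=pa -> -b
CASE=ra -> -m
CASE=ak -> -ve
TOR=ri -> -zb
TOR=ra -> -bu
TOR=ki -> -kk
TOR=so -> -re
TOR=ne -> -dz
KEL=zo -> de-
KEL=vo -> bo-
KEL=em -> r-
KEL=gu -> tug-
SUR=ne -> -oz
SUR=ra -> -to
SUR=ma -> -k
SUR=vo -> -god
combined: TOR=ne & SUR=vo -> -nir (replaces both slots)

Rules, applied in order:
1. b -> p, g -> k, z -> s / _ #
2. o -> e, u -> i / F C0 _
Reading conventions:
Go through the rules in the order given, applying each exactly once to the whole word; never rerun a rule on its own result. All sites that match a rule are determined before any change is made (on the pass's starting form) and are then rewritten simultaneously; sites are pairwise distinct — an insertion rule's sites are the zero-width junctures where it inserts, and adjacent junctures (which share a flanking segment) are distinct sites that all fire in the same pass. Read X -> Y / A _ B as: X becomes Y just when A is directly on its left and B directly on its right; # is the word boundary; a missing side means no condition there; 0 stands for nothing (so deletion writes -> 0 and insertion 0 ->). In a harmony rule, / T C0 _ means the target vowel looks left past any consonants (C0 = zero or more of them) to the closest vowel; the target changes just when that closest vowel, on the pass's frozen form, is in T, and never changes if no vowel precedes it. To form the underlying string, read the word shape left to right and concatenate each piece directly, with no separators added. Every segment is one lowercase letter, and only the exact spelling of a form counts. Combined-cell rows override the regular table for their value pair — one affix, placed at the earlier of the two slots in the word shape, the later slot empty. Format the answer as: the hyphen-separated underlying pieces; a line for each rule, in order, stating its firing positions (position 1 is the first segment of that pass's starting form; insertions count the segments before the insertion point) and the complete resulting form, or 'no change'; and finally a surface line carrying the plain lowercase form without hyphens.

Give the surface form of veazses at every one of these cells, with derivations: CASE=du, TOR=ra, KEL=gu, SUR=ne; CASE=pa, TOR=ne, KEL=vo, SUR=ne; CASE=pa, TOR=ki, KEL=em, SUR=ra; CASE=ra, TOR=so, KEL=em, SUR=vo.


cell CASE=du, TOR=ra, KEL=gu, SUR=ne:
underlying: tug-veazses-ka-bu-oz
1. b -> p, g -> k, z -> s / _ #: fires at position(s) 16: tugveazseskabuos
2. o -> e, u -> i / F C0 _: no change
surface: tugveazseskabuos

cell CASE=pa, TOR=ne, KEL=vo, SUR=ne:
underlying: bo-veazses-b-dz-oz
1. b -> p, g -> k, z -> s / _ #: fires at position(s) 14: boveazsesbdzos
2. o -> e, u -> i / F C0 _: fires at position(s) 13: boveazsesbdzes
surface: boveazsesbdzes

cell CASE=pa, TOR=ki, KEL=em, SUR=ra:
underlying: r-veazses-b-kk-to
1. b -> p, g -> k, z -> s / _ #: no change
2. o -> e, u -> i / F C0 _: fires at position(s) 13: rveazsesbkkte
surface: rveazsesbkkte

cell CASE=ra, TOR=so, KEL=em, SUR=vo:
underlying: r-veazses-m-re-god
1. b -> p, g -> k, z -> s / _ #: no change
2. o -> e, u -> i / F C0 _: fires at position(s) 13: rveazsesmreged
surface: rveazsesmreged


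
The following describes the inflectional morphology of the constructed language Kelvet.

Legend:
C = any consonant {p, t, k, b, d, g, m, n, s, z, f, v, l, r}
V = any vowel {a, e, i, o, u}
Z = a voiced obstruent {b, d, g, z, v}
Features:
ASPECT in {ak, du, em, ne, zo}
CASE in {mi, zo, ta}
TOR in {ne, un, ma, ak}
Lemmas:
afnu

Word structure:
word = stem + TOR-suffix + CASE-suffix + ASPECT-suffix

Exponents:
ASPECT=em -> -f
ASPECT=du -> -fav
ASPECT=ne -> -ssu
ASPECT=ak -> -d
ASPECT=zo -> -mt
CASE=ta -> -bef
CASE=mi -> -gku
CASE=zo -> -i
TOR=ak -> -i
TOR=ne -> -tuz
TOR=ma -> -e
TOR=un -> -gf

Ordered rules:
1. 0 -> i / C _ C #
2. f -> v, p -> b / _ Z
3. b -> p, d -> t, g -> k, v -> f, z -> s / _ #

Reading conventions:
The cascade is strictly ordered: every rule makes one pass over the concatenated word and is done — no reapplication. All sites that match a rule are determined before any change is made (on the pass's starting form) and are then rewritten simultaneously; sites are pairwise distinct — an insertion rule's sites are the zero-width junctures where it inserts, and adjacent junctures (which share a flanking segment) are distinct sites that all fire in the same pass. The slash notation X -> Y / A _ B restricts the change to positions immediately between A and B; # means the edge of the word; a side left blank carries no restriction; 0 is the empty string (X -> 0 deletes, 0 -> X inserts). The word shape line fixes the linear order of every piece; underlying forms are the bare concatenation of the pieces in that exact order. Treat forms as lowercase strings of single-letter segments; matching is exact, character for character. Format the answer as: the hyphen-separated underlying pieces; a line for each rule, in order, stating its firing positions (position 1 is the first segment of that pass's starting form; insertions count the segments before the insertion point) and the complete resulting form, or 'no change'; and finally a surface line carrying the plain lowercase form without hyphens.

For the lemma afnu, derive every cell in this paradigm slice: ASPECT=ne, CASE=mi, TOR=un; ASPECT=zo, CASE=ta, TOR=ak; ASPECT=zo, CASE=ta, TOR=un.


cell ASPECT=ne, CASE=mi, TOR=un:
underlying: afnu-gf-gku-ssu
1. 0 -> i / C _ C #: no change
2. f -> v, p -> b / _ Z: fires at position(s) 6: afnugvgkussu
3. b -> p, d -> t, g -> k, v -> f, z -> s / _ #: no change
surface: afnugvgkussu

cell ASPECT=zo, CASE=ta, TOR=ak:
underlying: afnu-i-bef-mt
1. 0 -> i / C _ C #: inserts after position(s) 9: afnuibefmit
2. f -> v, p -> b / _ Z: no change
3. b -> p, d -> t, g -> k, v -> f, z -> s / _ #: no change
surface: afnuibefmit

cell ASPECT=zo, CASE=ta, TOR=un:
underlying: afnu-gf-bef-mt
1. 0 -> i / C _ C #: inserts after position(s) 10: afnugfbefmit
2. f -> v, p -> b / _ Z: fires at position(s) 6: afnugvbefmit
3. b -> p, d -> t, g -> k, v -> f, z -> s / _ #: no change
surface: afnugvbefmit


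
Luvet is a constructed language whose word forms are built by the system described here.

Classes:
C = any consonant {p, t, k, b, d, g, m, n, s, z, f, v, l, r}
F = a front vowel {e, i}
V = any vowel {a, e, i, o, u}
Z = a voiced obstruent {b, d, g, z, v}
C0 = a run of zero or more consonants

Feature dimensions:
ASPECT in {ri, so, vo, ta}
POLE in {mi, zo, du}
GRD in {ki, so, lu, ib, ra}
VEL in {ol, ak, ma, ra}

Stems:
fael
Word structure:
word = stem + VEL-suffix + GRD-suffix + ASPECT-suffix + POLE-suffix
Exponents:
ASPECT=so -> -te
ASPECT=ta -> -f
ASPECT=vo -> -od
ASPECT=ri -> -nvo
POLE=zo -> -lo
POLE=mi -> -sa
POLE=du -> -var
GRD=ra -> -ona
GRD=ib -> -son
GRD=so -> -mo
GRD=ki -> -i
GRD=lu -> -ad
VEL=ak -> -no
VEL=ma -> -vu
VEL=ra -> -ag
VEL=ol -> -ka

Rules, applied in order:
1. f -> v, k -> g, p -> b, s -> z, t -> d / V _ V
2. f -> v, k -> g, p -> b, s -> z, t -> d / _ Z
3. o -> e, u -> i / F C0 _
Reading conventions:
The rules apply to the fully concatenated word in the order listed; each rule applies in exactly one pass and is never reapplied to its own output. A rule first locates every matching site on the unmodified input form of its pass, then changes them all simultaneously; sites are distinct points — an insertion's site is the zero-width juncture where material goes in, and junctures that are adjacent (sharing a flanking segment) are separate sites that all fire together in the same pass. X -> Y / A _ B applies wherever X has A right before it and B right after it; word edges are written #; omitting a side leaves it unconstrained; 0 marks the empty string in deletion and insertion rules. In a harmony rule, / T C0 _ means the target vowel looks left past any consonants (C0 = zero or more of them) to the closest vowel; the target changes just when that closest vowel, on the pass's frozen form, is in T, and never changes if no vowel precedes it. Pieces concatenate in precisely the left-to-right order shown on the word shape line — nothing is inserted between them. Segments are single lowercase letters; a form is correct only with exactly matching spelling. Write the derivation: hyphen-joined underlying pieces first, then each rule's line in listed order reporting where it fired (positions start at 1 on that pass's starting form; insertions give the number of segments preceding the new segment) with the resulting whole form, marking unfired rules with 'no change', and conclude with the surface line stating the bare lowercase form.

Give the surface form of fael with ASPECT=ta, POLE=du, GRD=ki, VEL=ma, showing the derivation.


underlying: fael-vu-i-f-var
1. f -> v, k -> g, p -> b, s -> z, t -> d / V _ V: no change
2. f -> v, k -> g, p -> b, s -> z, t -> d / _ Z: fires at position(s) 8: faelvuivvar
3. o -> e, u -> i / F C0 _: fires at position(s) 6: faelviivvar
surface: faelviivvar


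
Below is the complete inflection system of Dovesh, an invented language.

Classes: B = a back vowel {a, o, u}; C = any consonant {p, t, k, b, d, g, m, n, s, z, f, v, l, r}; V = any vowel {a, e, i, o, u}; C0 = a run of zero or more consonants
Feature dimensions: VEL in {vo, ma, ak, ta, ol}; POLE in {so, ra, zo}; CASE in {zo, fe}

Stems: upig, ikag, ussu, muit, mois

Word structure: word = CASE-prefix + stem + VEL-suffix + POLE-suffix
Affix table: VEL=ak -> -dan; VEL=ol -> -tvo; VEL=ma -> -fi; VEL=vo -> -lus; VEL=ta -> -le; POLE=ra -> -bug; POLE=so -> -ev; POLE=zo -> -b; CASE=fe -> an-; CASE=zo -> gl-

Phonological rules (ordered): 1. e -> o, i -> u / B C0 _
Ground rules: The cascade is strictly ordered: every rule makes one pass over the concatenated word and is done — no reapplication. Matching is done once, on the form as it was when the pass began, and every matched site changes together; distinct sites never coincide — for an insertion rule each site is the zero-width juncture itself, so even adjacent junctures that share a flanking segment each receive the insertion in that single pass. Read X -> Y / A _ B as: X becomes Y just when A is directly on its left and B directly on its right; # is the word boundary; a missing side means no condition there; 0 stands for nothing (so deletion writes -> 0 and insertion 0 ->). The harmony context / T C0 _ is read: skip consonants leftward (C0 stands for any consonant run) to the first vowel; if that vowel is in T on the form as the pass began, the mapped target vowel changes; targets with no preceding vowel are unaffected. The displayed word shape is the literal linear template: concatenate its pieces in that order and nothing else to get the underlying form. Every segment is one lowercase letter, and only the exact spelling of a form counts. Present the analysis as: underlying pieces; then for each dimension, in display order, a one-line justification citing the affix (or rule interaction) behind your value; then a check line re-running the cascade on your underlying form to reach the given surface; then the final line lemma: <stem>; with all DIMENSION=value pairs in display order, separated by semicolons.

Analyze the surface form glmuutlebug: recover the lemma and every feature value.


underlying: gl-muit-le-bug
VEL=ta - signalled by the affix -le
POLE=ra - signalled by the affix -bug
CASE=zo - signalled by the affix gl-
check: glmuitlebug -> glmuutlebug
lemma: muit; VEL=ta; POLE=ra; CASE=zo


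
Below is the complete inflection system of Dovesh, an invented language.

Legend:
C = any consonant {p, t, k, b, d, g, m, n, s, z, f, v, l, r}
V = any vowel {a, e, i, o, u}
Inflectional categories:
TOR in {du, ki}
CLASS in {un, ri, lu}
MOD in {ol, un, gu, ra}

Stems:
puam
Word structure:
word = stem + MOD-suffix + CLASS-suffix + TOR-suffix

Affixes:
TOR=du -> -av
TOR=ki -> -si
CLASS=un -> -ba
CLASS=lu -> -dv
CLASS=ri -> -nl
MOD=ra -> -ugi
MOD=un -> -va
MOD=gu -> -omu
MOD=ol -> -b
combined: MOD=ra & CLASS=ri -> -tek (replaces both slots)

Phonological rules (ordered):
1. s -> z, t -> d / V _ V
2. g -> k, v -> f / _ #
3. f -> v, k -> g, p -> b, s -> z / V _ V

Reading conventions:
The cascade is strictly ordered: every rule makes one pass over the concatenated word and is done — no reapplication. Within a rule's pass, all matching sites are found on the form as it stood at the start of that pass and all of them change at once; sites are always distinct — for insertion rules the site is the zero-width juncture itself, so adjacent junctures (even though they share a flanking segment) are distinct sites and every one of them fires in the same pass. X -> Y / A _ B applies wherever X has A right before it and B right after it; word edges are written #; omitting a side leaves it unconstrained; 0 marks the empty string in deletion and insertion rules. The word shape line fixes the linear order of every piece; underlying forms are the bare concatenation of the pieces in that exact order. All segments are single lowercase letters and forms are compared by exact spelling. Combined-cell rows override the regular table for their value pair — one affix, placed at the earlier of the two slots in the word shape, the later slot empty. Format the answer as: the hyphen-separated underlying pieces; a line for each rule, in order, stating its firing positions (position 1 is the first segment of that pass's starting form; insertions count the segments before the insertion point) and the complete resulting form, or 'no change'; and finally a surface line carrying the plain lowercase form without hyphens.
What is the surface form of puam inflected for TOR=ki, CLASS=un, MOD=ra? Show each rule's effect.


underlying: puam-ugi-ba-si
1. s -> z, t -> d / V _ V: fires at position(s) 10: puamugibazi
2. g -> k, v -> f / _ #: no change
3. f -> v, k -> g, p -> b, s -> z / V _ V: no change
surface: puamugibazi


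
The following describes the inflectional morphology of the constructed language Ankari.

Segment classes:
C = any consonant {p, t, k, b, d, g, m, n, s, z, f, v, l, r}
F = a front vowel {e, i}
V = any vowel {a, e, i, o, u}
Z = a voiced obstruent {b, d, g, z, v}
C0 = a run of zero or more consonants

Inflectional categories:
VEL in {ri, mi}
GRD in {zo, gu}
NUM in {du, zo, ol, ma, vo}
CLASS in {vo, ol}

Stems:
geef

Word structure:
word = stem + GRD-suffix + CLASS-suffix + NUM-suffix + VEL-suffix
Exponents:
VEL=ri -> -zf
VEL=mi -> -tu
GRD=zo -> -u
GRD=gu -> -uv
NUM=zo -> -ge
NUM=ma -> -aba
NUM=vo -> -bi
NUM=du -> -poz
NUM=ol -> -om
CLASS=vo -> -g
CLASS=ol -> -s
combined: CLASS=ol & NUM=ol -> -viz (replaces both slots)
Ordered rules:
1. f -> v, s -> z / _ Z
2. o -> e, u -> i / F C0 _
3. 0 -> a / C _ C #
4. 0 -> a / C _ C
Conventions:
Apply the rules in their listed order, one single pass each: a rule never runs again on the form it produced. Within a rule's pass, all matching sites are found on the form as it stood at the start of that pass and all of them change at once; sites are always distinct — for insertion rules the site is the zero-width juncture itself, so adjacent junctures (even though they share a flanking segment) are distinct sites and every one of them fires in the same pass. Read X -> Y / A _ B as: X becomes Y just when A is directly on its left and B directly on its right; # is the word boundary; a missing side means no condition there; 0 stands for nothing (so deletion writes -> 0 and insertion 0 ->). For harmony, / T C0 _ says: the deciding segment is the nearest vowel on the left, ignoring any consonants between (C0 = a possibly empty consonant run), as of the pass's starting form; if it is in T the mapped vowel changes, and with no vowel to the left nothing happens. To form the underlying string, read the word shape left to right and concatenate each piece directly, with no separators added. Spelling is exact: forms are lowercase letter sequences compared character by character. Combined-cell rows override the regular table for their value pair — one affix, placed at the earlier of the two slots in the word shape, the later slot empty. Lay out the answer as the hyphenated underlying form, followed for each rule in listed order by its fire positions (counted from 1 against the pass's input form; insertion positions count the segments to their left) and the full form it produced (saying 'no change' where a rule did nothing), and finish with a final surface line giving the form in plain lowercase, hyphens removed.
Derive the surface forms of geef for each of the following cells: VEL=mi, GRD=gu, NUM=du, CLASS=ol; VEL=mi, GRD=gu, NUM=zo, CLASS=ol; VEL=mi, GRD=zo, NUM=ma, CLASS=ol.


cell VEL=mi, GRD=gu, NUM=du, CLASS=ol:
underlying: geef-uv-s-poz-tu
1. f -> v, s -> z / _ Z: no change
2. o -> e, u -> i / F C0 _: fires at position(s) 5: geefivspoztu
3. 0 -> a / C _ C #: no change
4. 0 -> a / C _ C: inserts after position(s) 6, 7, 10: geefivasapozatu
surface: geefivasapozatu

cell VEL=mi, GRD=gu, NUM=zo, CLASS=ol:
underlying: geef-uv-s-ge-tu
1. f -> v, s -> z / _ Z: fires at position(s) 7: geefuvzgetu
2. o -> e, u -> i / F C0 _: fires at position(s) 5, 11: geefivzgeti
3. 0 -> a / C _ C #: no change
4. 0 -> a / C _ C: inserts after position(s) 6, 7: geefivazageti
surface: geefivazageti

cell VEL=mi, GRD=zo, NUM=ma, CLASS=ol:
underlying: geef-u-s-aba-tu
1. f -> v, s -> z / _ Z: no change
2. o -> e, u -> i / F C0 _: fires at position(s) 5: geefisabatu
3. 0 -> a / C _ C #: no change
4. 0 -> a / C _ C: no change
surface: geefisabatu


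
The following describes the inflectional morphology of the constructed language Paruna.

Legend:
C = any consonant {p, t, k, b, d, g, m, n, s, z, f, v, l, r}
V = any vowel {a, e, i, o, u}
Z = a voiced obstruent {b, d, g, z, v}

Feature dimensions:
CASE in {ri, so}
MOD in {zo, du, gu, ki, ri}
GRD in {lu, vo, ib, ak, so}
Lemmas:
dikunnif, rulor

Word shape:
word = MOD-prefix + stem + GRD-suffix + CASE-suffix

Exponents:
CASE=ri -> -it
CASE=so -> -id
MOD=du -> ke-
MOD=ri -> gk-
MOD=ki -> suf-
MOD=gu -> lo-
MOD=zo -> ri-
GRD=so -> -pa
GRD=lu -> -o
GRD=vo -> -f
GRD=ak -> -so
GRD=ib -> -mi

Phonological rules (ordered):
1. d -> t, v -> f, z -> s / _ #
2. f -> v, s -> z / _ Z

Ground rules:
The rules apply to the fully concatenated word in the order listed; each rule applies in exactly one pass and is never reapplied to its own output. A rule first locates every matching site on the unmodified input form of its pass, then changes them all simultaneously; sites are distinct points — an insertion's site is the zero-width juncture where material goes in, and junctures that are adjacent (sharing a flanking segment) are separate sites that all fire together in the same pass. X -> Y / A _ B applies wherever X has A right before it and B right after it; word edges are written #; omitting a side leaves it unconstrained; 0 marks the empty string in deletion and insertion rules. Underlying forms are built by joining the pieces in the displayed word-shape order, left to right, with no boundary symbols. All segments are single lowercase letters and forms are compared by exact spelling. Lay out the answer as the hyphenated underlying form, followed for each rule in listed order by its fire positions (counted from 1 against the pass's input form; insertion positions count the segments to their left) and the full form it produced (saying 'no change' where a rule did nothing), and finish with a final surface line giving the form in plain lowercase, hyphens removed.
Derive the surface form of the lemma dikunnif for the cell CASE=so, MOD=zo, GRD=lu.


underlying: ri-dikunnif-o-id
1. d -> t, v -> f, z -> s / _ #: fires at position(s) 13: ridikunnifoit
2. f -> v, s -> z / _ Z: no change
surface: ridikunnifoit


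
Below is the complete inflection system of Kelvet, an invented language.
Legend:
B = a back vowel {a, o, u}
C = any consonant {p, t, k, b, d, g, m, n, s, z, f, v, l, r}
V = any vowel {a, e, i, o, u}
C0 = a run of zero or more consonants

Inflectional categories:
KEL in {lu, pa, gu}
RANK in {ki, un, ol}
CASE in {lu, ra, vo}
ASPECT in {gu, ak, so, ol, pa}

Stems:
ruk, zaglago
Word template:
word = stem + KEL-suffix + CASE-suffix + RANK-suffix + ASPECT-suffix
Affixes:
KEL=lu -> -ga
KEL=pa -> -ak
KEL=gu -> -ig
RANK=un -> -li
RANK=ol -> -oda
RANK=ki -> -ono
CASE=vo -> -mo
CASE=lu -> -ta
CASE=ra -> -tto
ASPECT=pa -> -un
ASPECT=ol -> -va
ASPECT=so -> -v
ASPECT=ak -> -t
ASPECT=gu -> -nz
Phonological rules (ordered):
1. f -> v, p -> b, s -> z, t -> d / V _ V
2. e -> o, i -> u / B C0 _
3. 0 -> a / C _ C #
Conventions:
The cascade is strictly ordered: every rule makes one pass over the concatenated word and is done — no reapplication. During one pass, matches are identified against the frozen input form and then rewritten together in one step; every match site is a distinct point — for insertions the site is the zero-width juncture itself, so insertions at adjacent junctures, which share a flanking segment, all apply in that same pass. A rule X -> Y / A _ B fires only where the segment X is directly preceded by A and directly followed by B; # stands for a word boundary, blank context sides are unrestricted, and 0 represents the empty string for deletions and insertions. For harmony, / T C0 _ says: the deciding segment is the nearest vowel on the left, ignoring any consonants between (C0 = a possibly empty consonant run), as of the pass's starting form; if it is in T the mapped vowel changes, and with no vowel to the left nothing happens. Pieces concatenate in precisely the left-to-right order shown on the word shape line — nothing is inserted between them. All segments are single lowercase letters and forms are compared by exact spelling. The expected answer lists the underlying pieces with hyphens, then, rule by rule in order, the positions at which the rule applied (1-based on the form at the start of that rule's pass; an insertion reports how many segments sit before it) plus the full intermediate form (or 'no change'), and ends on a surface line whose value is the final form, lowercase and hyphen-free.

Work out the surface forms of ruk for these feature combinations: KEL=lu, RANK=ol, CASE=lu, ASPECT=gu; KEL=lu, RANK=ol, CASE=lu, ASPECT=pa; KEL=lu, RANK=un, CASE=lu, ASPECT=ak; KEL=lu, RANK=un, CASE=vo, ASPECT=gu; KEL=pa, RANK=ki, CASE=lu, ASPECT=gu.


cell KEL=lu, RANK=ol, CASE=lu, ASPECT=gu:
underlying: ruk-ga-ta-oda-nz
1. f -> v, p -> b, s -> z, t -> d / V _ V: fires at position(s) 6: rukgadaodanz
2. e -> o, i -> u / B C0 _: no change
3. 0 -> a / C _ C #: inserts after position(s) 11: rukgadaodanaz
surface: rukgadaodanaz

cell KEL=lu, RANK=ol, CASE=lu, ASPECT=pa:
underlying: ruk-ga-ta-oda-un
1. f -> v, p -> b, s -> z, t -> d / V _ V: fires at position(s) 6: rukgadaodaun
2. e -> o, i -> u / B C0 _: no change
3. 0 -> a / C _ C #: no change
surface: rukgadaodaun

cell KEL=lu, RANK=un, CASE=lu, ASPECT=ak:
underlying: ruk-ga-ta-li-t
1. f -> v, p -> b, s -> z, t -> d / V _ V: fires at position(s) 6: rukgadalit
2. e -> o, i -> u / B C0 _: fires at position(s) 9: rukgadalut
3. 0 -> a / C _ C #: no change
surface: rukgadalut

cell KEL=lu, RANK=un, CASE=vo, ASPECT=gu:
underlying: ruk-ga-mo-li-nz
1. f -> v, p -> b, s -> z, t -> d / V _ V: no change
2. e -> o, i -> u / B C0 _: fires at position(s) 9: rukgamolunz
3. 0 -> a / C _ C #: inserts after position(s) 10: rukgamolunaz
surface: rukgamolunaz

cell KEL=pa, RANK=ki, CASE=lu, ASPECT=gu:
underlying: ruk-ak-ta-ono-nz
1. f -> v, p -> b, s -> z, t -> d / V _ V: no change
2. e -> o, i -> u / B C0 _: no change
3. 0 -> a / C _ C #: inserts after position(s) 11: rukaktaononaz
surface: rukaktaononaz


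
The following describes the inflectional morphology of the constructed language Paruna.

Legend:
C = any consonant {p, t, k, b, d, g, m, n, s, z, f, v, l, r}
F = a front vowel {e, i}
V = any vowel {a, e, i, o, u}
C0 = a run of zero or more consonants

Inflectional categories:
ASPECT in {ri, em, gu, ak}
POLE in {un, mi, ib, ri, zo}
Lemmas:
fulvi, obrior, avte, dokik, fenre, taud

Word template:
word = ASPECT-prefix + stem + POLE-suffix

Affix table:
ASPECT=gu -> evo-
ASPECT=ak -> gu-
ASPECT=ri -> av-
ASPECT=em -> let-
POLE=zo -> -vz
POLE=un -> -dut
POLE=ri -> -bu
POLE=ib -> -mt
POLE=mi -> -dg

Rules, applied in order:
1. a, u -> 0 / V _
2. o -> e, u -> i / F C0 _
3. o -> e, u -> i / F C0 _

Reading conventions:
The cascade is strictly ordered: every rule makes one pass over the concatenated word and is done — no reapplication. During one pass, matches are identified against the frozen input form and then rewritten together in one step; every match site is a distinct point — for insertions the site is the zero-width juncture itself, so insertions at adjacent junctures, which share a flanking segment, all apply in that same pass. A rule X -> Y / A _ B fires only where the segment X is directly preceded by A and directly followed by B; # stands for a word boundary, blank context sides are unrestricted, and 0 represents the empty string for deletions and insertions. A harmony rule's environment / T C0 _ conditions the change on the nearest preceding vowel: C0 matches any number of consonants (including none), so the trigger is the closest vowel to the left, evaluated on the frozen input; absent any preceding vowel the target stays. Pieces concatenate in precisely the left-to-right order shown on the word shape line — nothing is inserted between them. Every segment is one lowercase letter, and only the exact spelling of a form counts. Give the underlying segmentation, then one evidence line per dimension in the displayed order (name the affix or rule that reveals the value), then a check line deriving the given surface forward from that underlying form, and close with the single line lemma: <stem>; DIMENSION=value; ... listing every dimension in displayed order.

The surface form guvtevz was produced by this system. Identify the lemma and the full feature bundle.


underlying: gu-avte-vz
ASPECT=ak - signalled by the affix gu-
POLE=zo - signalled by the affix -vz
check: guavtevz -> guvtevz -> guvtevz -> guvtevz
lemma: avte; ASPECT=ak; POLE=zo


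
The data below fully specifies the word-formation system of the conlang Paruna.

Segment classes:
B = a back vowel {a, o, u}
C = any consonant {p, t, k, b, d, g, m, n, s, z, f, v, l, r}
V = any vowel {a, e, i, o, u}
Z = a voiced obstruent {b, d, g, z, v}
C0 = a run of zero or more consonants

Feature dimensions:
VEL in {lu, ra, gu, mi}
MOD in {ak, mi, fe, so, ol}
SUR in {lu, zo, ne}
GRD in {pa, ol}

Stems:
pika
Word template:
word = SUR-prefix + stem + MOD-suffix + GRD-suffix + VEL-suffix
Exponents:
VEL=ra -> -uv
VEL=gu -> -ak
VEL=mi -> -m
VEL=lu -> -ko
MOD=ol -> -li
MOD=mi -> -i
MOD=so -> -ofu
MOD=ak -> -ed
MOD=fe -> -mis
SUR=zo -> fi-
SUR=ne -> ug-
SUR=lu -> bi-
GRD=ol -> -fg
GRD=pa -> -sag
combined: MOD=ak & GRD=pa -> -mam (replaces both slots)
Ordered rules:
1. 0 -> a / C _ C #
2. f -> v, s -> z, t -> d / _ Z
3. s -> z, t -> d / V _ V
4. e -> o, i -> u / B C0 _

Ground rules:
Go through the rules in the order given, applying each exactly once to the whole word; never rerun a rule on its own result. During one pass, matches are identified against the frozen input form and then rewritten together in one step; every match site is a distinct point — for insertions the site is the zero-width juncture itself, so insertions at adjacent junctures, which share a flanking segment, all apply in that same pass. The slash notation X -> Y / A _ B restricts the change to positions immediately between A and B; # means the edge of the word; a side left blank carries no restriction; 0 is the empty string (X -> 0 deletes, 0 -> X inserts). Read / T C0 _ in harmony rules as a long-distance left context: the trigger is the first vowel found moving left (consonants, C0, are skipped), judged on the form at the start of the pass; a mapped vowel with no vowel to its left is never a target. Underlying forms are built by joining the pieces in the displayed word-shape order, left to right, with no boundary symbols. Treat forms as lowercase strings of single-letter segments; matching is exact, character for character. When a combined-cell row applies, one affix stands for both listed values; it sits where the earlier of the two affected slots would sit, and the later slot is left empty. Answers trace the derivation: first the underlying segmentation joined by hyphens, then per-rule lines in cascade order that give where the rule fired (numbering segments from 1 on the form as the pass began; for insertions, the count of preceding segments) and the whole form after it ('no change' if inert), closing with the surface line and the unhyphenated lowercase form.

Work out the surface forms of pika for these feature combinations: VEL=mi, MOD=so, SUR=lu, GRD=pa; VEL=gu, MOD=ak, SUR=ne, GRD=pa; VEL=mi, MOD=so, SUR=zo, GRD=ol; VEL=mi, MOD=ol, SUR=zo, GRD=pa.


cell VEL=mi, MOD=so, SUR=lu, GRD=pa:
underlying: bi-pika-ofu-sag-m
1. 0 -> a / C _ C #: inserts after position(s) 12: bipikaofusagam
2. f -> v, s -> z, t -> d / _ Z: no change
3. s -> z, t -> d / V _ V: fires at position(s) 10: bipikaofuzagam
4. e -> o, i -> u / B C0 _: no change
surface: bipikaofuzagam

cell VEL=gu, MOD=ak, SUR=ne, GRD=pa:
underlying: ug-pika-mam-ak
1. 0 -> a / C _ C #: no change
2. f -> v, s -> z, t -> d / _ Z: no change
3. s -> z, t -> d / V _ V: no change
4. e -> o, i -> u / B C0 _: fires at position(s) 4: ugpukamamak
surface: ugpukamamak

cell VEL=mi, MOD=so, SUR=zo, GRD=ol:
underlying: fi-pika-ofu-fg-m
1. 0 -> a / C _ C #: inserts after position(s) 11: fipikaofufgam
2. f -> v, s -> z, t -> d / _ Z: fires at position(s) 10: fipikaofuvgam
3. s -> z, t -> d / V _ V: no change
4. e -> o, i -> u / B C0 _: no change
surface: fipikaofuvgam

cell VEL=mi, MOD=ol, SUR=zo, GRD=pa:
underlying: fi-pika-li-sag-m
1. 0 -> a / C _ C #: inserts after position(s) 11: fipikalisagam
2. f -> v, s -> z, t -> d / _ Z: no change
3. s -> z, t -> d / V _ V: fires at position(s) 9: fipikalizagam
4. e -> o, i -> u / B C0 _: fires at position(s) 8: fipikaluzagam
surface: fipikaluzagam


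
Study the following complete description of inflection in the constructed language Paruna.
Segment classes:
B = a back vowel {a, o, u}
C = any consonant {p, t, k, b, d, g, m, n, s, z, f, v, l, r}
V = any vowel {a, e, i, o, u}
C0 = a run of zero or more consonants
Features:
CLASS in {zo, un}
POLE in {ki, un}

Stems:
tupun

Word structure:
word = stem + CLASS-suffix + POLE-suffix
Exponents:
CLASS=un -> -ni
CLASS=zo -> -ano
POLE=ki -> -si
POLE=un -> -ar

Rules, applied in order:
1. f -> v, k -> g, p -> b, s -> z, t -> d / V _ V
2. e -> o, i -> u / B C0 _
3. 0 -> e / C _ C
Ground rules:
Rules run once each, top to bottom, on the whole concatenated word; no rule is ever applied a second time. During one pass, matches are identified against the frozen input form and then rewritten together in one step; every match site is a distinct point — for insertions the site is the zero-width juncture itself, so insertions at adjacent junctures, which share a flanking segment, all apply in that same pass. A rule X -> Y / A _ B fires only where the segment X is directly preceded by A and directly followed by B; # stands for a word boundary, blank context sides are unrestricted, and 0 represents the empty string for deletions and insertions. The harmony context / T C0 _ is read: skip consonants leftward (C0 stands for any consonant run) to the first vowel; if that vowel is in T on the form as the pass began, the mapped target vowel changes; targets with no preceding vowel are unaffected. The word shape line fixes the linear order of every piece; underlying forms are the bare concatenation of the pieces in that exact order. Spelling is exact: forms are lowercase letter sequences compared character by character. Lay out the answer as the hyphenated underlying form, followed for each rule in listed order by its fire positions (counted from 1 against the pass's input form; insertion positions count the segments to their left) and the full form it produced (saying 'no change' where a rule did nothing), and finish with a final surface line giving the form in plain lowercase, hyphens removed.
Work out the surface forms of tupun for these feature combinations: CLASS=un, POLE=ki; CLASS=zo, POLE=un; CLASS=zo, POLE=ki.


cell CLASS=un, POLE=ki:
underlying: tupun-ni-si
1. f -> v, k -> g, p -> b, s -> z, t -> d / V _ V: fires at position(s) 3, 8: tubunnizi
2. e -> o, i -> u / B C0 _: fires at position(s) 7: tubunnuzi
3. 0 -> e / C _ C: inserts after position(s) 5: tubunenuzi
surface: tubunenuzi

cell CLASS=zo, POLE=un:
underlying: tupun-ano-ar
1. f -> v, k -> g, p -> b, s -> z, t -> d / V _ V: fires at position(s) 3: tubunanoar
2. e -> o, i -> u / B C0 _: no change
3. 0 -> e / C _ C: no change
surface: tubunanoar

cell CLASS=zo, POLE=ki:
underlying: tupun-ano-si
1. f -> v, k -> g, p -> b, s -> z, t -> d / V _ V: fires at position(s) 3, 9: tubunanozi
2. e -> o, i -> u / B C0 _: fires at position(s) 10: tubunanozu
3. 0 -> e / C _ C: no change
surface: tubunanozu


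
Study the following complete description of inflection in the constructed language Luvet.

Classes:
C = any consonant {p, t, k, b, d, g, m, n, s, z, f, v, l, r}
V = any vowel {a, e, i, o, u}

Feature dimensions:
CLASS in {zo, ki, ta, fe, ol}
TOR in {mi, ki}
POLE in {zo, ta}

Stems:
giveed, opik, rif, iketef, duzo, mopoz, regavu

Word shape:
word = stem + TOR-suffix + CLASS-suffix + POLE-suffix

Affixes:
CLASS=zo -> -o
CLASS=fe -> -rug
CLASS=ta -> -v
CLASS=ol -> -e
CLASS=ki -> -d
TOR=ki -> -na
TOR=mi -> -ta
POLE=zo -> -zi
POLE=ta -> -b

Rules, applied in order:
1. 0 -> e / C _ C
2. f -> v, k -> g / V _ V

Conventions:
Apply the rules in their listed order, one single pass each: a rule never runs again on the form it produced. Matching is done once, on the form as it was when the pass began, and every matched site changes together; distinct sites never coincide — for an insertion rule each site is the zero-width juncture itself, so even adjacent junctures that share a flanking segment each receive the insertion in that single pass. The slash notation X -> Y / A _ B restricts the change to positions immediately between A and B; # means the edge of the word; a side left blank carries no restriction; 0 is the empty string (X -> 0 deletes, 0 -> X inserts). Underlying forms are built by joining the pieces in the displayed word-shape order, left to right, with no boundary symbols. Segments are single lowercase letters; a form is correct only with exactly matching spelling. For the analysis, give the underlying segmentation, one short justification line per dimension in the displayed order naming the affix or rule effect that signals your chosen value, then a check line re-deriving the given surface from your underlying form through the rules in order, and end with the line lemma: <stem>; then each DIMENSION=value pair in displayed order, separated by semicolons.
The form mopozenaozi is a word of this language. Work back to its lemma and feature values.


underlying: mopoz-na-o-zi
CLASS=zo - signalled by the affix -o
TOR=ki - signalled by the affix -na
POLE=zo - signalled by the affix -zi
check: mopoznaozi -> mopozenaozi -> mopozenaozi
lemma: mopoz; CLASS=zo; TOR=ki; POLE=zo


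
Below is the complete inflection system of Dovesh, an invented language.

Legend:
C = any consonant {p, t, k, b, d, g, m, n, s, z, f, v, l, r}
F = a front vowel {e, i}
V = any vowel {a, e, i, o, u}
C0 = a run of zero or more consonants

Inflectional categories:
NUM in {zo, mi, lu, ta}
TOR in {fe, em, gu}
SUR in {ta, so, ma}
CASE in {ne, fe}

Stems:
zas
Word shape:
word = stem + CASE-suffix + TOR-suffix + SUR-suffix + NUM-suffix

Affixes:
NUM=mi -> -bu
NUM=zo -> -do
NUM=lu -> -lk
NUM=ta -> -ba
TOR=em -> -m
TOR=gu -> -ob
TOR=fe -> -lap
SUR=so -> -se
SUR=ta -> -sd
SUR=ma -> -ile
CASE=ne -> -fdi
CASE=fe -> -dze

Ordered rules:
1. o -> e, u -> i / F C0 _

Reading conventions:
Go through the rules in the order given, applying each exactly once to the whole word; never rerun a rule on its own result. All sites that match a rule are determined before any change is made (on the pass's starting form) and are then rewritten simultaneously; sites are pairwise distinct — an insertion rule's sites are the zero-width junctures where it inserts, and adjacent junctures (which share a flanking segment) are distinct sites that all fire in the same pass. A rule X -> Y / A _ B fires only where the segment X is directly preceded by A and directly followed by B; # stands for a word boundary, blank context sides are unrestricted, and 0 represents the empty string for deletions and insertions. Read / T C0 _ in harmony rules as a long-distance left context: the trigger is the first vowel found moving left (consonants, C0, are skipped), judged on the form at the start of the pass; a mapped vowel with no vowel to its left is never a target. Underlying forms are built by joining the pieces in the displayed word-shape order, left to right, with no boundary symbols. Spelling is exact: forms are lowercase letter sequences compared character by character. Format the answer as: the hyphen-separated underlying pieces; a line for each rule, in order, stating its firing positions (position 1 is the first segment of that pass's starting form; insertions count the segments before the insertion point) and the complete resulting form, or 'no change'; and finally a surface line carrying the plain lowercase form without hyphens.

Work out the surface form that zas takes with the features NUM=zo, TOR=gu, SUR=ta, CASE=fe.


underlying: zas-dze-ob-sd-do
1. o -> e, u -> i / F C0 _: fires at position(s) 7: zasdzeebsddo
surface: zasdzeebsddo
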